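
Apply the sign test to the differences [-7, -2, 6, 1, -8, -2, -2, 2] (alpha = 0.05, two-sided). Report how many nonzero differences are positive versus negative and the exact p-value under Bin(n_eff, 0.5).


Step 1: Discard zero differences. Original n = 8; n_eff = number of nonzero differences = 8.
Nonzero differences (with sign): -7, -2, +6, +1, -8, -2, -2, +2
Step 2: Count signs: positive = 3, negative = 5.
Step 3: Under H0: P(positive) = 0.5, so the number of positives S ~ Bin(8, 0.5).
Step 4: Two-sided exact p-value = sum of Bin(8,0.5) probabilities at or below the observed probability = 0.726562.
Step 5: alpha = 0.05. fail to reject H0.

n_eff = 8, pos = 3, neg = 5, p = 0.726562, fail to reject H0.


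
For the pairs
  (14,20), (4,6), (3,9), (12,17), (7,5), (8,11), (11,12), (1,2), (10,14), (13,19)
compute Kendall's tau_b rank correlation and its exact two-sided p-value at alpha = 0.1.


Step 1: Enumerate the 45 unordered pairs (i,j) with i<j and classify each by sign(x_j-x_i) * sign(y_j-y_i).
  (1,2):dx=-10,dy=-14->C; (1,3):dx=-11,dy=-11->C; (1,4):dx=-2,dy=-3->C; (1,5):dx=-7,dy=-15->C
  (1,6):dx=-6,dy=-9->C; (1,7):dx=-3,dy=-8->C; (1,8):dx=-13,dy=-18->C; (1,9):dx=-4,dy=-6->C
  (1,10):dx=-1,dy=-1->C; (2,3):dx=-1,dy=+3->D; (2,4):dx=+8,dy=+11->C; (2,5):dx=+3,dy=-1->D
  (2,6):dx=+4,dy=+5->C; (2,7):dx=+7,dy=+6->C; (2,8):dx=-3,dy=-4->C; (2,9):dx=+6,dy=+8->C
  (2,10):dx=+9,dy=+13->C; (3,4):dx=+9,dy=+8->C; (3,5):dx=+4,dy=-4->D; (3,6):dx=+5,dy=+2->C
  (3,7):dx=+8,dy=+3->C; (3,8):dx=-2,dy=-7->C; (3,9):dx=+7,dy=+5->C; (3,10):dx=+10,dy=+10->C
  (4,5):dx=-5,dy=-12->C; (4,6):dx=-4,dy=-6->C; (4,7):dx=-1,dy=-5->C; (4,8):dx=-11,dy=-15->C
  (4,9):dx=-2,dy=-3->C; (4,10):dx=+1,dy=+2->C; (5,6):dx=+1,dy=+6->C; (5,7):dx=+4,dy=+7->C
  (5,8):dx=-6,dy=-3->C; (5,9):dx=+3,dy=+9->C; (5,10):dx=+6,dy=+14->C; (6,7):dx=+3,dy=+1->C
  (6,8):dx=-7,dy=-9->C; (6,9):dx=+2,dy=+3->C; (6,10):dx=+5,dy=+8->C; (7,8):dx=-10,dy=-10->C
  (7,9):dx=-1,dy=+2->D; (7,10):dx=+2,dy=+7->C; (8,9):dx=+9,dy=+12->C; (8,10):dx=+12,dy=+17->C
  (9,10):dx=+3,dy=+5->C
Step 2: C = 41, D = 4, total pairs = 45.
Step 3: tau = (C - D)/(n(n-1)/2) = (41 - 4)/45 = 0.822222.
Step 4: Exact two-sided p-value (enumerate n! = 3628800 permutations of y under H0): p = 0.000358.
Step 5: alpha = 0.1. reject H0.

tau_b = 0.8222 (C=41, D=4), p = 0.000358, reject H0.


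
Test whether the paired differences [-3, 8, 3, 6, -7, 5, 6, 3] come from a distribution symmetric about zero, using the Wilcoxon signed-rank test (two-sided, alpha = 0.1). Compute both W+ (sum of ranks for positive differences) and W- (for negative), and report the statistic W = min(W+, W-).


Step 1: Drop any zero differences (none here) and take |d_i|.
|d| = [3, 8, 3, 6, 7, 5, 6, 3]
Step 2: Midrank |d_i| (ties get averaged ranks).
ranks: |3|->2, |8|->8, |3|->2, |6|->5.5, |7|->7, |5|->4, |6|->5.5, |3|->2
Step 3: Attach original signs; sum ranks with positive sign and with negative sign.
W+ = 8 + 2 + 5.5 + 4 + 5.5 + 2 = 27
W- = 2 + 7 = 9
(Check: W+ + W- = 36 should equal n(n+1)/2 = 36.)
Step 4: Test statistic W = min(W+, W-) = 9.
Step 5: Ties in |d|, so use the tie-corrected normal approximation.
        E[W] = n(n+1)/4 = 8*9/4 = 18.
        Tie groups: |d|=3 (t=3), |d|=6 (t=2); sum(t^3 - t) = 30.
        Var[W] = n(n+1)(2n+1)/24 - sum(t^3-t)/48 = 1224/24 - 30/48 = 50.375.
        z = (W - E[W]) / sqrt(Var[W]) = (9 - 18) / 7.0975 = -1.2680.
        Two-sided p = 2*Phi(z) = 0.204782.
Step 6: alpha = 0.1. fail to reject H0.

W+ = 27, W- = 9, W = min = 9, p = 0.204782, fail to reject H0.


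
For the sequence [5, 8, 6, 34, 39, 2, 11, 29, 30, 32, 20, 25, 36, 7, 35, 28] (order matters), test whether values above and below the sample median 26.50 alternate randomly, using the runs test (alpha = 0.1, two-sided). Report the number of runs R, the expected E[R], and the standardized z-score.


Step 1: Compute median = 26.50; label A = above, B = below.
Labels in order: BBBAABBAAABBABAA  (n_A = 8, n_B = 8)
Step 2: Count runs R = 8.
Step 3: Under H0 (random ordering), E[R] = 2*n_A*n_B/(n_A+n_B) + 1 = 2*8*8/16 + 1 = 9.0000.
        Var[R] = 2*n_A*n_B*(2*n_A*n_B - n_A - n_B) / ((n_A+n_B)^2 * (n_A+n_B-1)) = 14336/3840 = 3.7333.
        SD[R] = 1.9322.
Step 4: Continuity-corrected z = (R + 0.5 - E[R]) / SD[R] = (8 + 0.5 - 9.0000) / 1.9322 = -0.2588.
Step 5: Two-sided p-value via normal approximation = 2*(1 - Phi(|z|)) = 0.795809.
Step 6: alpha = 0.1. fail to reject H0.

R = 8, z = -0.2588, p = 0.795809, fail to reject H0.


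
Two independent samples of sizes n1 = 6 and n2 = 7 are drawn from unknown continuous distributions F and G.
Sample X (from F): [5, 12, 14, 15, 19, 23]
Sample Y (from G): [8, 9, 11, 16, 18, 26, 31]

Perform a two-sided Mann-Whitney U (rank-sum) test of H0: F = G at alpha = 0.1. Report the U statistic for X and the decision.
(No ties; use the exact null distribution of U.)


Step 1: Combine and sort all 13 observations; assign midranks.
sorted (value, group): (5,X), (8,Y), (9,Y), (11,Y), (12,X), (14,X), (15,X), (16,Y), (18,Y), (19,X), (23,X), (26,Y), (31,Y)
ranks: 5->1, 8->2, 9->3, 11->4, 12->5, 14->6, 15->7, 16->8, 18->9, 19->10, 23->11, 26->12, 31->13
Step 2: Rank sum for X: R1 = 1 + 5 + 6 + 7 + 10 + 11 = 40.
Step 3: U_X = R1 - n1(n1+1)/2 = 40 - 6*7/2 = 40 - 21 = 19.
       U_Y = n1*n2 - U_X = 42 - 19 = 23.
Step 4: No ties, so the exact null distribution of U (based on enumerating the C(13,6) = 1716 equally likely rank assignments) gives the two-sided p-value.
Step 5: p-value = 0.835664; compare to alpha = 0.1. fail to reject H0.

U_X = 19, p = 0.835664, fail to reject H0 at alpha = 0.1.


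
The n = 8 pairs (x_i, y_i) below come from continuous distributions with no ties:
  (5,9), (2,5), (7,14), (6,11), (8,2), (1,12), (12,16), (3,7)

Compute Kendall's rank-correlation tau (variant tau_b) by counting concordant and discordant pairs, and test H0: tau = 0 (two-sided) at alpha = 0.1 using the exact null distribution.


Step 1: Enumerate the 28 unordered pairs (i,j) with i<j and classify each by sign(x_j-x_i) * sign(y_j-y_i).
  (1,2):dx=-3,dy=-4->C; (1,3):dx=+2,dy=+5->C; (1,4):dx=+1,dy=+2->C; (1,5):dx=+3,dy=-7->D
  (1,6):dx=-4,dy=+3->D; (1,7):dx=+7,dy=+7->C; (1,8):dx=-2,dy=-2->C; (2,3):dx=+5,dy=+9->C
  (2,4):dx=+4,dy=+6->C; (2,5):dx=+6,dy=-3->D; (2,6):dx=-1,dy=+7->D; (2,7):dx=+10,dy=+11->C
  (2,8):dx=+1,dy=+2->C; (3,4):dx=-1,dy=-3->C; (3,5):dx=+1,dy=-12->D; (3,6):dx=-6,dy=-2->C
  (3,7):dx=+5,dy=+2->C; (3,8):dx=-4,dy=-7->C; (4,5):dx=+2,dy=-9->D; (4,6):dx=-5,dy=+1->D
  (4,7):dx=+6,dy=+5->C; (4,8):dx=-3,dy=-4->C; (5,6):dx=-7,dy=+10->D; (5,7):dx=+4,dy=+14->C
  (5,8):dx=-5,dy=+5->D; (6,7):dx=+11,dy=+4->C; (6,8):dx=+2,dy=-5->D; (7,8):dx=-9,dy=-9->C
Step 2: C = 18, D = 10, total pairs = 28.
Step 3: tau = (C - D)/(n(n-1)/2) = (18 - 10)/28 = 0.285714.
Step 4: Exact two-sided p-value (enumerate n! = 40320 permutations of y under H0): p = 0.398760.
Step 5: alpha = 0.1. fail to reject H0.

tau_b = 0.2857 (C=18, D=10), p = 0.398760, fail to reject H0.


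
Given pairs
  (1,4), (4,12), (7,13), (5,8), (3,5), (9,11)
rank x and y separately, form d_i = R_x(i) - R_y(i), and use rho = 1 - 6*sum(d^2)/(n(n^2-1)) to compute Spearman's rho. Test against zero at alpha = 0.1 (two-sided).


Step 1: Rank x and y separately (midranks; no ties here).
rank(x): 1->1, 4->3, 7->5, 5->4, 3->2, 9->6
rank(y): 4->1, 12->5, 13->6, 8->3, 5->2, 11->4
Step 2: d_i = R_x(i) - R_y(i); compute d_i^2.
  (1-1)^2=0, (3-5)^2=4, (5-6)^2=1, (4-3)^2=1, (2-2)^2=0, (6-4)^2=4
sum(d^2) = 10.
Step 3: rho = 1 - 6*10 / (6*(6^2 - 1)) = 1 - 60/210 = 0.714286.
Step 4: Under H0, t = rho * sqrt((n-2)/(1-rho^2)) = 2.0412 ~ t(4).
Step 5: Two-sided p-value from the t-distribution with 4 df = 0.110787.
Step 6: alpha = 0.1. fail to reject H0.

rho = 0.7143, p = 0.110787, fail to reject H0 at alpha = 0.1.


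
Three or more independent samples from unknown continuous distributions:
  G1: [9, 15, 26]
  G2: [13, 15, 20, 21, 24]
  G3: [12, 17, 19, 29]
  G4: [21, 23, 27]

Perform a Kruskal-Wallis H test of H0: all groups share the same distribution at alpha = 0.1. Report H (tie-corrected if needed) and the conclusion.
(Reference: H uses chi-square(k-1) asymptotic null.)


Step 1: Combine all N = 15 observations and assign midranks.
sorted (value, group, rank): (9,G1,1), (12,G3,2), (13,G2,3), (15,G1,4.5), (15,G2,4.5), (17,G3,6), (19,G3,7), (20,G2,8), (21,G2,9.5), (21,G4,9.5), (23,G4,11), (24,G2,12), (26,G1,13), (27,G4,14), (29,G3,15)
Step 2: Sum ranks within each group.
R_1 = 18.5 (n_1 = 3)
R_2 = 37 (n_2 = 5)
R_3 = 30 (n_3 = 4)
R_4 = 34.5 (n_4 = 3)
Step 3: H = 12/(N(N+1)) * sum(R_i^2/n_i) - 3(N+1)
     = 12/(15*16) * (18.5^2/3 + 37^2/5 + 30^2/4 + 34.5^2/3) - 3*16
     = 0.050000 * 1009.63 - 48
     = 2.481667.
Step 4: Ties present; correction factor C = 1 - 12/(15^3 - 15) = 0.996429. Corrected H = 2.481667 / 0.996429 = 2.490562.
Step 5: Under H0, H ~ chi^2(3); p-value = 0.476999.
Step 6: alpha = 0.1. fail to reject H0.

H = 2.4906, df = 3, p = 0.476999, fail to reject H0.


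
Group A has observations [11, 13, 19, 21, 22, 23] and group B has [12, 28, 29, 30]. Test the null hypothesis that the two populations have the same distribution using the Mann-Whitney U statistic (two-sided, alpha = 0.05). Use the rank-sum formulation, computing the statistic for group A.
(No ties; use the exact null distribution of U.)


Step 1: Combine and sort all 10 observations; assign midranks.
sorted (value, group): (11,X), (12,Y), (13,X), (19,X), (21,X), (22,X), (23,X), (28,Y), (29,Y), (30,Y)
ranks: 11->1, 12->2, 13->3, 19->4, 21->5, 22->6, 23->7, 28->8, 29->9, 30->10
Step 2: Rank sum for X: R1 = 1 + 3 + 4 + 5 + 6 + 7 = 26.
Step 3: U_X = R1 - n1(n1+1)/2 = 26 - 6*7/2 = 26 - 21 = 5.
       U_Y = n1*n2 - U_X = 24 - 5 = 19.
Step 4: No ties, so the exact null distribution of U (based on enumerating the C(10,6) = 210 equally likely rank assignments) gives the two-sided p-value.
Step 5: p-value = 0.171429; compare to alpha = 0.05. fail to reject H0.

U_X = 5, p = 0.171429, fail to reject H0 at alpha = 0.05.


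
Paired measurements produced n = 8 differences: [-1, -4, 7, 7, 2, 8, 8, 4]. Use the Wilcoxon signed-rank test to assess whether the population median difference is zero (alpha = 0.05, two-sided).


Step 1: Drop any zero differences (none here) and take |d_i|.
|d| = [1, 4, 7, 7, 2, 8, 8, 4]
Step 2: Midrank |d_i| (ties get averaged ranks).
ranks: |1|->1, |4|->3.5, |7|->5.5, |7|->5.5, |2|->2, |8|->7.5, |8|->7.5, |4|->3.5
Step 3: Attach original signs; sum ranks with positive sign and with negative sign.
W+ = 5.5 + 5.5 + 2 + 7.5 + 7.5 + 3.5 = 31.5
W- = 1 + 3.5 = 4.5
(Check: W+ + W- = 36 should equal n(n+1)/2 = 36.)
Step 4: Test statistic W = min(W+, W-) = 4.5.
Step 5: Ties in |d|, so use the tie-corrected normal approximation.
        E[W] = n(n+1)/4 = 8*9/4 = 18.
        Tie groups: |d|=4 (t=2), |d|=7 (t=2), |d|=8 (t=2); sum(t^3 - t) = 18.
        Var[W] = n(n+1)(2n+1)/24 - sum(t^3-t)/48 = 1224/24 - 18/48 = 50.625.
        z = (W - E[W]) / sqrt(Var[W]) = (4.5 - 18) / 7.1151 = -1.8974.
        Two-sided p = 2*Phi(z) = 0.057780.
Step 6: alpha = 0.05. fail to reject H0.

W+ = 31.5, W- = 4.5, W = min = 4.5, p = 0.057780, fail to reject H0.


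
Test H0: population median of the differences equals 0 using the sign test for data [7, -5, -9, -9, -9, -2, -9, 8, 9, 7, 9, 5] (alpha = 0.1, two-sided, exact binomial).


Step 1: Discard zero differences. Original n = 12; n_eff = number of nonzero differences = 12.
Nonzero differences (with sign): +7, -5, -9, -9, -9, -2, -9, +8, +9, +7, +9, +5
Step 2: Count signs: positive = 6, negative = 6.
Step 3: Under H0: P(positive) = 0.5, so the number of positives S ~ Bin(12, 0.5).
Step 4: Two-sided exact p-value = sum of Bin(12,0.5) probabilities at or below the observed probability = 1.000000.
Step 5: alpha = 0.1. fail to reject H0.

n_eff = 12, pos = 6, neg = 6, p = 1.000000, fail to reject H0.


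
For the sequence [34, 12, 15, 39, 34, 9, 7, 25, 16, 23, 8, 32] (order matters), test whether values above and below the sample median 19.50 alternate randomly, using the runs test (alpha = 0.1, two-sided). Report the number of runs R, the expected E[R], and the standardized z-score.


Step 1: Compute median = 19.50; label A = above, B = below.
Labels in order: ABBAABBABABA  (n_A = 6, n_B = 6)
Step 2: Count runs R = 9.
Step 3: Under H0 (random ordering), E[R] = 2*n_A*n_B/(n_A+n_B) + 1 = 2*6*6/12 + 1 = 7.0000.
        Var[R] = 2*n_A*n_B*(2*n_A*n_B - n_A - n_B) / ((n_A+n_B)^2 * (n_A+n_B-1)) = 4320/1584 = 2.7273.
        SD[R] = 1.6514.
Step 4: Continuity-corrected z = (R - 0.5 - E[R]) / SD[R] = (9 - 0.5 - 7.0000) / 1.6514 = 0.9083.
Step 5: Two-sided p-value via normal approximation = 2*(1 - Phi(|z|)) = 0.363722.
Step 6: alpha = 0.1. fail to reject H0.

R = 9, z = 0.9083, p = 0.363722, fail to reject H0.


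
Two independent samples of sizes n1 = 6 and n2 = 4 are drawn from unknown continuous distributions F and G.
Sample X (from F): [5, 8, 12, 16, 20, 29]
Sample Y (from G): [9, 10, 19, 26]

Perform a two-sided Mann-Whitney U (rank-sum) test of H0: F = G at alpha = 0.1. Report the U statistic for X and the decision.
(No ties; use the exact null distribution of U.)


Step 1: Combine and sort all 10 observations; assign midranks.
sorted (value, group): (5,X), (8,X), (9,Y), (10,Y), (12,X), (16,X), (19,Y), (20,X), (26,Y), (29,X)
ranks: 5->1, 8->2, 9->3, 10->4, 12->5, 16->6, 19->7, 20->8, 26->9, 29->10
Step 2: Rank sum for X: R1 = 1 + 2 + 5 + 6 + 8 + 10 = 32.
Step 3: U_X = R1 - n1(n1+1)/2 = 32 - 6*7/2 = 32 - 21 = 11.
       U_Y = n1*n2 - U_X = 24 - 11 = 13.
Step 4: No ties, so the exact null distribution of U (based on enumerating the C(10,6) = 210 equally likely rank assignments) gives the two-sided p-value.
Step 5: p-value = 0.914286; compare to alpha = 0.1. fail to reject H0.

U_X = 11, p = 0.914286, fail to reject H0 at alpha = 0.1.


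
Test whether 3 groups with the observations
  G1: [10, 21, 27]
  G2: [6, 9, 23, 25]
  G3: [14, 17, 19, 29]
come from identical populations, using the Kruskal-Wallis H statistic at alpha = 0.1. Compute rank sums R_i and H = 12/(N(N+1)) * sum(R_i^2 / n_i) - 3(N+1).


Step 1: Combine all N = 11 observations and assign midranks.
sorted (value, group, rank): (6,G2,1), (9,G2,2), (10,G1,3), (14,G3,4), (17,G3,5), (19,G3,6), (21,G1,7), (23,G2,8), (25,G2,9), (27,G1,10), (29,G3,11)
Step 2: Sum ranks within each group.
R_1 = 20 (n_1 = 3)
R_2 = 20 (n_2 = 4)
R_3 = 26 (n_3 = 4)
Step 3: H = 12/(N(N+1)) * sum(R_i^2/n_i) - 3(N+1)
     = 12/(11*12) * (20^2/3 + 20^2/4 + 26^2/4) - 3*12
     = 0.090909 * 402.333 - 36
     = 0.575758.
Step 4: No ties, so H is used without correction.
Step 5: Under H0, H ~ chi^2(2); p-value = 0.749852.
Step 6: alpha = 0.1. fail to reject H0.

H = 0.5758, df = 2, p = 0.749852, fail to reject H0.


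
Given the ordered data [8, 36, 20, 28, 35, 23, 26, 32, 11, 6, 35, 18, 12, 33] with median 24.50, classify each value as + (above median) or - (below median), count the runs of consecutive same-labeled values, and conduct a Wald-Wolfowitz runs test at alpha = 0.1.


Step 1: Compute median = 24.50; label A = above, B = below.
Labels in order: BABAABAABBABBA  (n_A = 7, n_B = 7)
Step 2: Count runs R = 10.
Step 3: Under H0 (random ordering), E[R] = 2*n_A*n_B/(n_A+n_B) + 1 = 2*7*7/14 + 1 = 8.0000.
        Var[R] = 2*n_A*n_B*(2*n_A*n_B - n_A - n_B) / ((n_A+n_B)^2 * (n_A+n_B-1)) = 8232/2548 = 3.2308.
        SD[R] = 1.7974.
Step 4: Continuity-corrected z = (R - 0.5 - E[R]) / SD[R] = (10 - 0.5 - 8.0000) / 1.7974 = 0.8345.
Step 5: Two-sided p-value via normal approximation = 2*(1 - Phi(|z|)) = 0.403986.
Step 6: alpha = 0.1. fail to reject H0.

R = 10, z = 0.8345, p = 0.403986, fail to reject H0.


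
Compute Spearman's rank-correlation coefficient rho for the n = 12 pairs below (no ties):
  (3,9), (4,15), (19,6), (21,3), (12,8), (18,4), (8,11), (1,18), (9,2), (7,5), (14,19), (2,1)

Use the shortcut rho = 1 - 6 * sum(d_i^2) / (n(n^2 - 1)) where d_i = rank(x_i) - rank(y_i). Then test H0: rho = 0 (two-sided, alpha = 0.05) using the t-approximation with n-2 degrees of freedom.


Step 1: Rank x and y separately (midranks; no ties here).
rank(x): 3->3, 4->4, 19->11, 21->12, 12->8, 18->10, 8->6, 1->1, 9->7, 7->5, 14->9, 2->2
rank(y): 9->8, 15->10, 6->6, 3->3, 8->7, 4->4, 11->9, 18->11, 2->2, 5->5, 19->12, 1->1
Step 2: d_i = R_x(i) - R_y(i); compute d_i^2.
  (3-8)^2=25, (4-10)^2=36, (11-6)^2=25, (12-3)^2=81, (8-7)^2=1, (10-4)^2=36, (6-9)^2=9, (1-11)^2=100, (7-2)^2=25, (5-5)^2=0, (9-12)^2=9, (2-1)^2=1
sum(d^2) = 348.
Step 3: rho = 1 - 6*348 / (12*(12^2 - 1)) = 1 - 2088/1716 = -0.216783.
Step 4: Under H0, t = rho * sqrt((n-2)/(1-rho^2)) = -0.7022 ~ t(10).
Step 5: Two-sided p-value from the t-distribution with 10 df = 0.498556.
Step 6: alpha = 0.05. fail to reject H0.

rho = -0.2168, p = 0.498556, fail to reject H0 at alpha = 0.05.


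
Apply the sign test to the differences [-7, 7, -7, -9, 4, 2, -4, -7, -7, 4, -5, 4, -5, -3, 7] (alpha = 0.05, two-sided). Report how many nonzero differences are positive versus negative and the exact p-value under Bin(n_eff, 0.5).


Step 1: Discard zero differences. Original n = 15; n_eff = number of nonzero differences = 15.
Nonzero differences (with sign): -7, +7, -7, -9, +4, +2, -4, -7, -7, +4, -5, +4, -5, -3, +7
Step 2: Count signs: positive = 6, negative = 9.
Step 3: Under H0: P(positive) = 0.5, so the number of positives S ~ Bin(15, 0.5).
Step 4: Two-sided exact p-value = sum of Bin(15,0.5) probabilities at or below the observed probability = 0.607239.
Step 5: alpha = 0.05. fail to reject H0.

n_eff = 15, pos = 6, neg = 9, p = 0.607239, fail to reject H0.


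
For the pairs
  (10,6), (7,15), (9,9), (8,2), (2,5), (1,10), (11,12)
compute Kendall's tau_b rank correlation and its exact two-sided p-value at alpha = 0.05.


Step 1: Enumerate the 21 unordered pairs (i,j) with i<j and classify each by sign(x_j-x_i) * sign(y_j-y_i).
  (1,2):dx=-3,dy=+9->D; (1,3):dx=-1,dy=+3->D; (1,4):dx=-2,dy=-4->C; (1,5):dx=-8,dy=-1->C
  (1,6):dx=-9,dy=+4->D; (1,7):dx=+1,dy=+6->C; (2,3):dx=+2,dy=-6->D; (2,4):dx=+1,dy=-13->D
  (2,5):dx=-5,dy=-10->C; (2,6):dx=-6,dy=-5->C; (2,7):dx=+4,dy=-3->D; (3,4):dx=-1,dy=-7->C
  (3,5):dx=-7,dy=-4->C; (3,6):dx=-8,dy=+1->D; (3,7):dx=+2,dy=+3->C; (4,5):dx=-6,dy=+3->D
  (4,6):dx=-7,dy=+8->D; (4,7):dx=+3,dy=+10->C; (5,6):dx=-1,dy=+5->D; (5,7):dx=+9,dy=+7->C
  (6,7):dx=+10,dy=+2->C
Step 2: C = 11, D = 10, total pairs = 21.
Step 3: tau = (C - D)/(n(n-1)/2) = (11 - 10)/21 = 0.047619.
Step 4: Exact two-sided p-value (enumerate n! = 5040 permutations of y under H0): p = 1.000000.
Step 5: alpha = 0.05. fail to reject H0.

tau_b = 0.0476 (C=11, D=10), p = 1.000000, fail to reject H0.


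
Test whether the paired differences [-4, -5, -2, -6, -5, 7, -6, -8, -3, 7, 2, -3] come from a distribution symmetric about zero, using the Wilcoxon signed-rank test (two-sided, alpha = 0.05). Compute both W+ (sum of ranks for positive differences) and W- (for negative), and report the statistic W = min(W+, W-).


Step 1: Drop any zero differences (none here) and take |d_i|.
|d| = [4, 5, 2, 6, 5, 7, 6, 8, 3, 7, 2, 3]
Step 2: Midrank |d_i| (ties get averaged ranks).
ranks: |4|->5, |5|->6.5, |2|->1.5, |6|->8.5, |5|->6.5, |7|->10.5, |6|->8.5, |8|->12, |3|->3.5, |7|->10.5, |2|->1.5, |3|->3.5
Step 3: Attach original signs; sum ranks with positive sign and with negative sign.
W+ = 10.5 + 10.5 + 1.5 = 22.5
W- = 5 + 6.5 + 1.5 + 8.5 + 6.5 + 8.5 + 12 + 3.5 + 3.5 = 55.5
(Check: W+ + W- = 78 should equal n(n+1)/2 = 78.)
Step 4: Test statistic W = min(W+, W-) = 22.5.
Step 5: Ties in |d|, so use the tie-corrected normal approximation.
        E[W] = n(n+1)/4 = 12*13/4 = 39.
        Tie groups: |d|=2 (t=2), |d|=3 (t=2), |d|=5 (t=2), |d|=6 (t=2), |d|=7 (t=2); sum(t^3 - t) = 30.
        Var[W] = n(n+1)(2n+1)/24 - sum(t^3-t)/48 = 3900/24 - 30/48 = 161.875.
        z = (W - E[W]) / sqrt(Var[W]) = (22.5 - 39) / 12.7230 = -1.2969.
        Two-sided p = 2*Phi(z) = 0.194678.
Step 6: alpha = 0.05. fail to reject H0.

W+ = 22.5, W- = 55.5, W = min = 22.5, p = 0.194678, fail to reject H0.


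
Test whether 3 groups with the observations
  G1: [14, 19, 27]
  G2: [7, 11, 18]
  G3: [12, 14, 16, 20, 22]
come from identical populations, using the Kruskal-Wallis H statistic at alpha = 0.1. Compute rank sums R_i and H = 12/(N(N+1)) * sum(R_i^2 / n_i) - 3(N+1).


Step 1: Combine all N = 11 observations and assign midranks.
sorted (value, group, rank): (7,G2,1), (11,G2,2), (12,G3,3), (14,G1,4.5), (14,G3,4.5), (16,G3,6), (18,G2,7), (19,G1,8), (20,G3,9), (22,G3,10), (27,G1,11)
Step 2: Sum ranks within each group.
R_1 = 23.5 (n_1 = 3)
R_2 = 10 (n_2 = 3)
R_3 = 32.5 (n_3 = 5)
Step 3: H = 12/(N(N+1)) * sum(R_i^2/n_i) - 3(N+1)
     = 12/(11*12) * (23.5^2/3 + 10^2/3 + 32.5^2/5) - 3*12
     = 0.090909 * 428.667 - 36
     = 2.969697.
Step 4: Ties present; correction factor C = 1 - 6/(11^3 - 11) = 0.995455. Corrected H = 2.969697 / 0.995455 = 2.983257.
Step 5: Under H0, H ~ chi^2(2); p-value = 0.225006.
Step 6: alpha = 0.1. fail to reject H0.

H = 2.9833, df = 2, p = 0.225006, fail to reject H0.


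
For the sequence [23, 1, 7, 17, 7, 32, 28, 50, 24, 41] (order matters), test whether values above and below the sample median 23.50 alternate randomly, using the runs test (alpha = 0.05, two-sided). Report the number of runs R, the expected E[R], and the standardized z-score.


Step 1: Compute median = 23.50; label A = above, B = below.
Labels in order: BBBBBAAAAA  (n_A = 5, n_B = 5)
Step 2: Count runs R = 2.
Step 3: Under H0 (random ordering), E[R] = 2*n_A*n_B/(n_A+n_B) + 1 = 2*5*5/10 + 1 = 6.0000.
        Var[R] = 2*n_A*n_B*(2*n_A*n_B - n_A - n_B) / ((n_A+n_B)^2 * (n_A+n_B-1)) = 2000/900 = 2.2222.
        SD[R] = 1.4907.
Step 4: Continuity-corrected z = (R + 0.5 - E[R]) / SD[R] = (2 + 0.5 - 6.0000) / 1.4907 = -2.3479.
Step 5: Two-sided p-value via normal approximation = 2*(1 - Phi(|z|)) = 0.018881.
Step 6: alpha = 0.05. reject H0.

R = 2, z = -2.3479, p = 0.018881, reject H0.


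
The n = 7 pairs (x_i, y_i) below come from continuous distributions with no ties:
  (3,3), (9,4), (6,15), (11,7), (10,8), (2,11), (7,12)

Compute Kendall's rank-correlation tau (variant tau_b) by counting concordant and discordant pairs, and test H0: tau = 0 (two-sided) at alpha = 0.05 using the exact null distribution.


Step 1: Enumerate the 21 unordered pairs (i,j) with i<j and classify each by sign(x_j-x_i) * sign(y_j-y_i).
  (1,2):dx=+6,dy=+1->C; (1,3):dx=+3,dy=+12->C; (1,4):dx=+8,dy=+4->C; (1,5):dx=+7,dy=+5->C
  (1,6):dx=-1,dy=+8->D; (1,7):dx=+4,dy=+9->C; (2,3):dx=-3,dy=+11->D; (2,4):dx=+2,dy=+3->C
  (2,5):dx=+1,dy=+4->C; (2,6):dx=-7,dy=+7->D; (2,7):dx=-2,dy=+8->D; (3,4):dx=+5,dy=-8->D
  (3,5):dx=+4,dy=-7->D; (3,6):dx=-4,dy=-4->C; (3,7):dx=+1,dy=-3->D; (4,5):dx=-1,dy=+1->D
  (4,6):dx=-9,dy=+4->D; (4,7):dx=-4,dy=+5->D; (5,6):dx=-8,dy=+3->D; (5,7):dx=-3,dy=+4->D
  (6,7):dx=+5,dy=+1->C
Step 2: C = 9, D = 12, total pairs = 21.
Step 3: tau = (C - D)/(n(n-1)/2) = (9 - 12)/21 = -0.142857.
Step 4: Exact two-sided p-value (enumerate n! = 5040 permutations of y under H0): p = 0.772619.
Step 5: alpha = 0.05. fail to reject H0.

tau_b = -0.1429 (C=9, D=12), p = 0.772619, fail to reject H0.


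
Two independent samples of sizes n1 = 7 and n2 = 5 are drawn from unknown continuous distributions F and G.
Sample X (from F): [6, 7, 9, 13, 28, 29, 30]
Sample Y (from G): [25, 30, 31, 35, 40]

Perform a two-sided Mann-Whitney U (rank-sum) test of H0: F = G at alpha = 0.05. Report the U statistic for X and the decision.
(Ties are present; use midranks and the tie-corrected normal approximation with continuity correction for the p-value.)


Step 1: Combine and sort all 12 observations; assign midranks.
sorted (value, group): (6,X), (7,X), (9,X), (13,X), (25,Y), (28,X), (29,X), (30,X), (30,Y), (31,Y), (35,Y), (40,Y)
ranks: 6->1, 7->2, 9->3, 13->4, 25->5, 28->6, 29->7, 30->8.5, 30->8.5, 31->10, 35->11, 40->12
Step 2: Rank sum for X: R1 = 1 + 2 + 3 + 4 + 6 + 7 + 8.5 = 31.5.
Step 3: U_X = R1 - n1(n1+1)/2 = 31.5 - 7*8/2 = 31.5 - 28 = 3.5.
       U_Y = n1*n2 - U_X = 35 - 3.5 = 31.5.
Step 4: Ties are present, so use the tie-corrected normal approximation (with continuity correction) for the p-value.
Step 5: p-value = 0.028075; compare to alpha = 0.05. reject H0.

U_X = 3.5, p = 0.028075, reject H0 at alpha = 0.05.


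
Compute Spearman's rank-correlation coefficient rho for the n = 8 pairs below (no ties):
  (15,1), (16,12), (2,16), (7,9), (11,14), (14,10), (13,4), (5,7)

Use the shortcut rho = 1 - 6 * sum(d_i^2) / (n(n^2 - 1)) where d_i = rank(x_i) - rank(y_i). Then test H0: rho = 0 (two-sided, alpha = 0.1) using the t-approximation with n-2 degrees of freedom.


Step 1: Rank x and y separately (midranks; no ties here).
rank(x): 15->7, 16->8, 2->1, 7->3, 11->4, 14->6, 13->5, 5->2
rank(y): 1->1, 12->6, 16->8, 9->4, 14->7, 10->5, 4->2, 7->3
Step 2: d_i = R_x(i) - R_y(i); compute d_i^2.
  (7-1)^2=36, (8-6)^2=4, (1-8)^2=49, (3-4)^2=1, (4-7)^2=9, (6-5)^2=1, (5-2)^2=9, (2-3)^2=1
sum(d^2) = 110.
Step 3: rho = 1 - 6*110 / (8*(8^2 - 1)) = 1 - 660/504 = -0.309524.
Step 4: Under H0, t = rho * sqrt((n-2)/(1-rho^2)) = -0.7973 ~ t(6).
Step 5: Two-sided p-value from the t-distribution with 6 df = 0.455645.
Step 6: alpha = 0.1. fail to reject H0.

rho = -0.3095, p = 0.455645, fail to reject H0 at alpha = 0.1.


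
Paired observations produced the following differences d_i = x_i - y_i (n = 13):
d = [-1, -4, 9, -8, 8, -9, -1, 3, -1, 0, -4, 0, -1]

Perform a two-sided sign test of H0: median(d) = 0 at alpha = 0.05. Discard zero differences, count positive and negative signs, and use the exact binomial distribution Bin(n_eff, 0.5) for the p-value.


Step 1: Discard zero differences. Original n = 13; n_eff = number of nonzero differences = 11.
Nonzero differences (with sign): -1, -4, +9, -8, +8, -9, -1, +3, -1, -4, -1
Step 2: Count signs: positive = 3, negative = 8.
Step 3: Under H0: P(positive) = 0.5, so the number of positives S ~ Bin(11, 0.5).
Step 4: Two-sided exact p-value = sum of Bin(11,0.5) probabilities at or below the observed probability = 0.226562.
Step 5: alpha = 0.05. fail to reject H0.

n_eff = 11, pos = 3, neg = 8, p = 0.226562, fail to reject H0.


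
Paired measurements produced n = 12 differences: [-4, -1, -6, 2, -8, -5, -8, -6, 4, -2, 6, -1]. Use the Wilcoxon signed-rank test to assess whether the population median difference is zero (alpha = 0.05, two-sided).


Step 1: Drop any zero differences (none here) and take |d_i|.
|d| = [4, 1, 6, 2, 8, 5, 8, 6, 4, 2, 6, 1]
Step 2: Midrank |d_i| (ties get averaged ranks).
ranks: |4|->5.5, |1|->1.5, |6|->9, |2|->3.5, |8|->11.5, |5|->7, |8|->11.5, |6|->9, |4|->5.5, |2|->3.5, |6|->9, |1|->1.5
Step 3: Attach original signs; sum ranks with positive sign and with negative sign.
W+ = 3.5 + 5.5 + 9 = 18
W- = 5.5 + 1.5 + 9 + 11.5 + 7 + 11.5 + 9 + 3.5 + 1.5 = 60
(Check: W+ + W- = 78 should equal n(n+1)/2 = 78.)
Step 4: Test statistic W = min(W+, W-) = 18.
Step 5: Ties in |d|, so use the tie-corrected normal approximation.
        E[W] = n(n+1)/4 = 12*13/4 = 39.
        Tie groups: |d|=1 (t=2), |d|=2 (t=2), |d|=4 (t=2), |d|=6 (t=3), |d|=8 (t=2); sum(t^3 - t) = 48.
        Var[W] = n(n+1)(2n+1)/24 - sum(t^3-t)/48 = 3900/24 - 48/48 = 161.5.
        z = (W - E[W]) / sqrt(Var[W]) = (18 - 39) / 12.7083 = -1.6525.
        Two-sided p = 2*Phi(z) = 0.098439.
Step 6: alpha = 0.05. fail to reject H0.

W+ = 18, W- = 60, W = min = 18, p = 0.098439, fail to reject H0.


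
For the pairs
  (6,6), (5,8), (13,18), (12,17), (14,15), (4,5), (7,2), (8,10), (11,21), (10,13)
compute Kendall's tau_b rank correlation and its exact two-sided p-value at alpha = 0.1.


Step 1: Enumerate the 45 unordered pairs (i,j) with i<j and classify each by sign(x_j-x_i) * sign(y_j-y_i).
  (1,2):dx=-1,dy=+2->D; (1,3):dx=+7,dy=+12->C; (1,4):dx=+6,dy=+11->C; (1,5):dx=+8,dy=+9->C
  (1,6):dx=-2,dy=-1->C; (1,7):dx=+1,dy=-4->D; (1,8):dx=+2,dy=+4->C; (1,9):dx=+5,dy=+15->C
  (1,10):dx=+4,dy=+7->C; (2,3):dx=+8,dy=+10->C; (2,4):dx=+7,dy=+9->C; (2,5):dx=+9,dy=+7->C
  (2,6):dx=-1,dy=-3->C; (2,7):dx=+2,dy=-6->D; (2,8):dx=+3,dy=+2->C; (2,9):dx=+6,dy=+13->C
  (2,10):dx=+5,dy=+5->C; (3,4):dx=-1,dy=-1->C; (3,5):dx=+1,dy=-3->D; (3,6):dx=-9,dy=-13->C
  (3,7):dx=-6,dy=-16->C; (3,8):dx=-5,dy=-8->C; (3,9):dx=-2,dy=+3->D; (3,10):dx=-3,dy=-5->C
  (4,5):dx=+2,dy=-2->D; (4,6):dx=-8,dy=-12->C; (4,7):dx=-5,dy=-15->C; (4,8):dx=-4,dy=-7->C
  (4,9):dx=-1,dy=+4->D; (4,10):dx=-2,dy=-4->C; (5,6):dx=-10,dy=-10->C; (5,7):dx=-7,dy=-13->C
  (5,8):dx=-6,dy=-5->C; (5,9):dx=-3,dy=+6->D; (5,10):dx=-4,dy=-2->C; (6,7):dx=+3,dy=-3->D
  (6,8):dx=+4,dy=+5->C; (6,9):dx=+7,dy=+16->C; (6,10):dx=+6,dy=+8->C; (7,8):dx=+1,dy=+8->C
  (7,9):dx=+4,dy=+19->C; (7,10):dx=+3,dy=+11->C; (8,9):dx=+3,dy=+11->C; (8,10):dx=+2,dy=+3->C
  (9,10):dx=-1,dy=-8->C
Step 2: C = 36, D = 9, total pairs = 45.
Step 3: tau = (C - D)/(n(n-1)/2) = (36 - 9)/45 = 0.600000.
Step 4: Exact two-sided p-value (enumerate n! = 3628800 permutations of y under H0): p = 0.016666.
Step 5: alpha = 0.1. reject H0.

tau_b = 0.6000 (C=36, D=9), p = 0.016666, reject H0.


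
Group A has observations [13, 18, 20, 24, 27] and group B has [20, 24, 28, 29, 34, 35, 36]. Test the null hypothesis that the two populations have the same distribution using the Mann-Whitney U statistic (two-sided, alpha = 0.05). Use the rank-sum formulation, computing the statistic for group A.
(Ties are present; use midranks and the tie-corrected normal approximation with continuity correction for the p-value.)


Step 1: Combine and sort all 12 observations; assign midranks.
sorted (value, group): (13,X), (18,X), (20,X), (20,Y), (24,X), (24,Y), (27,X), (28,Y), (29,Y), (34,Y), (35,Y), (36,Y)
ranks: 13->1, 18->2, 20->3.5, 20->3.5, 24->5.5, 24->5.5, 27->7, 28->8, 29->9, 34->10, 35->11, 36->12
Step 2: Rank sum for X: R1 = 1 + 2 + 3.5 + 5.5 + 7 = 19.
Step 3: U_X = R1 - n1(n1+1)/2 = 19 - 5*6/2 = 19 - 15 = 4.
       U_Y = n1*n2 - U_X = 35 - 4 = 31.
Step 4: Ties are present, so use the tie-corrected normal approximation (with continuity correction) for the p-value.
Step 5: p-value = 0.034123; compare to alpha = 0.05. reject H0.

U_X = 4, p = 0.034123, reject H0 at alpha = 0.05.


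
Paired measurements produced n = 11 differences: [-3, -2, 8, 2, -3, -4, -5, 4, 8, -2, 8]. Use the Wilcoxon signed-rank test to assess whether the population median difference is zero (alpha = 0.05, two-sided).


Step 1: Drop any zero differences (none here) and take |d_i|.
|d| = [3, 2, 8, 2, 3, 4, 5, 4, 8, 2, 8]
Step 2: Midrank |d_i| (ties get averaged ranks).
ranks: |3|->4.5, |2|->2, |8|->10, |2|->2, |3|->4.5, |4|->6.5, |5|->8, |4|->6.5, |8|->10, |2|->2, |8|->10
Step 3: Attach original signs; sum ranks with positive sign and with negative sign.
W+ = 10 + 2 + 6.5 + 10 + 10 = 38.5
W- = 4.5 + 2 + 4.5 + 6.5 + 8 + 2 = 27.5
(Check: W+ + W- = 66 should equal n(n+1)/2 = 66.)
Step 4: Test statistic W = min(W+, W-) = 27.5.
Step 5: Ties in |d|, so use the tie-corrected normal approximation.
        E[W] = n(n+1)/4 = 11*12/4 = 33.
        Tie groups: |d|=2 (t=3), |d|=3 (t=2), |d|=4 (t=2), |d|=8 (t=3); sum(t^3 - t) = 60.
        Var[W] = n(n+1)(2n+1)/24 - sum(t^3-t)/48 = 3036/24 - 60/48 = 125.25.
        z = (W - E[W]) / sqrt(Var[W]) = (27.5 - 33) / 11.1915 = -0.4914.
        Two-sided p = 2*Phi(z) = 0.623113.
Step 6: alpha = 0.05. fail to reject H0.

W+ = 38.5, W- = 27.5, W = min = 27.5, p = 0.623113, fail to reject H0.


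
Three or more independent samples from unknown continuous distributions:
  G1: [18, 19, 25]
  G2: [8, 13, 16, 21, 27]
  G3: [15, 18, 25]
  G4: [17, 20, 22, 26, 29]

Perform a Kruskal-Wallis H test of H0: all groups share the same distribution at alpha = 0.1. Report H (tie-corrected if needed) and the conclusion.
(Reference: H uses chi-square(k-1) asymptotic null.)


Step 1: Combine all N = 16 observations and assign midranks.
sorted (value, group, rank): (8,G2,1), (13,G2,2), (15,G3,3), (16,G2,4), (17,G4,5), (18,G1,6.5), (18,G3,6.5), (19,G1,8), (20,G4,9), (21,G2,10), (22,G4,11), (25,G1,12.5), (25,G3,12.5), (26,G4,14), (27,G2,15), (29,G4,16)
Step 2: Sum ranks within each group.
R_1 = 27 (n_1 = 3)
R_2 = 32 (n_2 = 5)
R_3 = 22 (n_3 = 3)
R_4 = 55 (n_4 = 5)
Step 3: H = 12/(N(N+1)) * sum(R_i^2/n_i) - 3(N+1)
     = 12/(16*17) * (27^2/3 + 32^2/5 + 22^2/3 + 55^2/5) - 3*17
     = 0.044118 * 1214.13 - 51
     = 2.564706.
Step 4: Ties present; correction factor C = 1 - 12/(16^3 - 16) = 0.997059. Corrected H = 2.564706 / 0.997059 = 2.572271.
Step 5: Under H0, H ~ chi^2(3); p-value = 0.462371.
Step 6: alpha = 0.1. fail to reject H0.

H = 2.5723, df = 3, p = 0.462371, fail to reject H0.


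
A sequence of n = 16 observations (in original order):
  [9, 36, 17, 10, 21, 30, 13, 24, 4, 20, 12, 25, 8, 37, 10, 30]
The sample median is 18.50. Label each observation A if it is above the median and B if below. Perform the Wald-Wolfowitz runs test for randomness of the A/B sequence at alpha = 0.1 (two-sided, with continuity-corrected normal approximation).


Step 1: Compute median = 18.50; label A = above, B = below.
Labels in order: BABBAABABABABABA  (n_A = 8, n_B = 8)
Step 2: Count runs R = 14.
Step 3: Under H0 (random ordering), E[R] = 2*n_A*n_B/(n_A+n_B) + 1 = 2*8*8/16 + 1 = 9.0000.
        Var[R] = 2*n_A*n_B*(2*n_A*n_B - n_A - n_B) / ((n_A+n_B)^2 * (n_A+n_B-1)) = 14336/3840 = 3.7333.
        SD[R] = 1.9322.
Step 4: Continuity-corrected z = (R - 0.5 - E[R]) / SD[R] = (14 - 0.5 - 9.0000) / 1.9322 = 2.3290.
Step 5: Two-sided p-value via normal approximation = 2*(1 - Phi(|z|)) = 0.019861.
Step 6: alpha = 0.1. reject H0.

R = 14, z = 2.3290, p = 0.019861, reject H0.


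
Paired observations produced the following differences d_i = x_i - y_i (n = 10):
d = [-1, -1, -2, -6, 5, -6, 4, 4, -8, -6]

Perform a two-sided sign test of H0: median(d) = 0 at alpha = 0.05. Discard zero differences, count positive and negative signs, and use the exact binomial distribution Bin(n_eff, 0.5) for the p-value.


Step 1: Discard zero differences. Original n = 10; n_eff = number of nonzero differences = 10.
Nonzero differences (with sign): -1, -1, -2, -6, +5, -6, +4, +4, -8, -6
Step 2: Count signs: positive = 3, negative = 7.
Step 3: Under H0: P(positive) = 0.5, so the number of positives S ~ Bin(10, 0.5).
Step 4: Two-sided exact p-value = sum of Bin(10,0.5) probabilities at or below the observed probability = 0.343750.
Step 5: alpha = 0.05. fail to reject H0.

n_eff = 10, pos = 3, neg = 7, p = 0.343750, fail to reject H0.


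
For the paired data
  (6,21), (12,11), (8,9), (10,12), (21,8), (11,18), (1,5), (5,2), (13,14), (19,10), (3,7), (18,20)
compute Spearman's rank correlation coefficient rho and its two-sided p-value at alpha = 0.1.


Step 1: Rank x and y separately (midranks; no ties here).
rank(x): 6->4, 12->8, 8->5, 10->6, 21->12, 11->7, 1->1, 5->3, 13->9, 19->11, 3->2, 18->10
rank(y): 21->12, 11->7, 9->5, 12->8, 8->4, 18->10, 5->2, 2->1, 14->9, 10->6, 7->3, 20->11
Step 2: d_i = R_x(i) - R_y(i); compute d_i^2.
  (4-12)^2=64, (8-7)^2=1, (5-5)^2=0, (6-8)^2=4, (12-4)^2=64, (7-10)^2=9, (1-2)^2=1, (3-1)^2=4, (9-9)^2=0, (11-6)^2=25, (2-3)^2=1, (10-11)^2=1
sum(d^2) = 174.
Step 3: rho = 1 - 6*174 / (12*(12^2 - 1)) = 1 - 1044/1716 = 0.391608.
Step 4: Under H0, t = rho * sqrt((n-2)/(1-rho^2)) = 1.3459 ~ t(10).
Step 5: Two-sided p-value from the t-distribution with 10 df = 0.208063.
Step 6: alpha = 0.1. fail to reject H0.

rho = 0.3916, p = 0.208063, fail to reject H0 at alpha = 0.1.


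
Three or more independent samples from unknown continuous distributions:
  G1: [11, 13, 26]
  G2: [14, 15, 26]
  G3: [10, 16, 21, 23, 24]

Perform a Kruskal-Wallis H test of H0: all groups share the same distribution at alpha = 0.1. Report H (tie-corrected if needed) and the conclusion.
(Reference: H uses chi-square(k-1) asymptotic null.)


Step 1: Combine all N = 11 observations and assign midranks.
sorted (value, group, rank): (10,G3,1), (11,G1,2), (13,G1,3), (14,G2,4), (15,G2,5), (16,G3,6), (21,G3,7), (23,G3,8), (24,G3,9), (26,G1,10.5), (26,G2,10.5)
Step 2: Sum ranks within each group.
R_1 = 15.5 (n_1 = 3)
R_2 = 19.5 (n_2 = 3)
R_3 = 31 (n_3 = 5)
Step 3: H = 12/(N(N+1)) * sum(R_i^2/n_i) - 3(N+1)
     = 12/(11*12) * (15.5^2/3 + 19.5^2/3 + 31^2/5) - 3*12
     = 0.090909 * 399.033 - 36
     = 0.275758.
Step 4: Ties present; correction factor C = 1 - 6/(11^3 - 11) = 0.995455. Corrected H = 0.275758 / 0.995455 = 0.277017.
Step 5: Under H0, H ~ chi^2(2); p-value = 0.870656.
Step 6: alpha = 0.1. fail to reject H0.

H = 0.2770, df = 2, p = 0.870656, fail to reject H0.


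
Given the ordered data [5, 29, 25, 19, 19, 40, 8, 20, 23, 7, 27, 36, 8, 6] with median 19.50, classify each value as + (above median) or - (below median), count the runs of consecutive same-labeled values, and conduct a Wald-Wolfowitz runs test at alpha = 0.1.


Step 1: Compute median = 19.50; label A = above, B = below.
Labels in order: BAABBABAABAABB  (n_A = 7, n_B = 7)
Step 2: Count runs R = 9.
Step 3: Under H0 (random ordering), E[R] = 2*n_A*n_B/(n_A+n_B) + 1 = 2*7*7/14 + 1 = 8.0000.
        Var[R] = 2*n_A*n_B*(2*n_A*n_B - n_A - n_B) / ((n_A+n_B)^2 * (n_A+n_B-1)) = 8232/2548 = 3.2308.
        SD[R] = 1.7974.
Step 4: Continuity-corrected z = (R - 0.5 - E[R]) / SD[R] = (9 - 0.5 - 8.0000) / 1.7974 = 0.2782.
Step 5: Two-sided p-value via normal approximation = 2*(1 - Phi(|z|)) = 0.780879.
Step 6: alpha = 0.1. fail to reject H0.

R = 9, z = 0.2782, p = 0.780879, fail to reject H0.


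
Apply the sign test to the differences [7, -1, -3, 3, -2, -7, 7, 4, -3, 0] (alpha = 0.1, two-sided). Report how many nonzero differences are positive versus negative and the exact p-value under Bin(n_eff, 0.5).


Step 1: Discard zero differences. Original n = 10; n_eff = number of nonzero differences = 9.
Nonzero differences (with sign): +7, -1, -3, +3, -2, -7, +7, +4, -3
Step 2: Count signs: positive = 4, negative = 5.
Step 3: Under H0: P(positive) = 0.5, so the number of positives S ~ Bin(9, 0.5).
Step 4: Two-sided exact p-value = sum of Bin(9,0.5) probabilities at or below the observed probability = 1.000000.
Step 5: alpha = 0.1. fail to reject H0.

n_eff = 9, pos = 4, neg = 5, p = 1.000000, fail to reject H0.


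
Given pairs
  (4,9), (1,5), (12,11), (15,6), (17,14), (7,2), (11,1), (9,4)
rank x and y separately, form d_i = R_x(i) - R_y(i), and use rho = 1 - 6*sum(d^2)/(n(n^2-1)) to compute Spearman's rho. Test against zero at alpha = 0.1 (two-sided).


Step 1: Rank x and y separately (midranks; no ties here).
rank(x): 4->2, 1->1, 12->6, 15->7, 17->8, 7->3, 11->5, 9->4
rank(y): 9->6, 5->4, 11->7, 6->5, 14->8, 2->2, 1->1, 4->3
Step 2: d_i = R_x(i) - R_y(i); compute d_i^2.
  (2-6)^2=16, (1-4)^2=9, (6-7)^2=1, (7-5)^2=4, (8-8)^2=0, (3-2)^2=1, (5-1)^2=16, (4-3)^2=1
sum(d^2) = 48.
Step 3: rho = 1 - 6*48 / (8*(8^2 - 1)) = 1 - 288/504 = 0.428571.
Step 4: Under H0, t = rho * sqrt((n-2)/(1-rho^2)) = 1.1619 ~ t(6).
Step 5: Two-sided p-value from the t-distribution with 6 df = 0.289403.
Step 6: alpha = 0.1. fail to reject H0.

rho = 0.4286, p = 0.289403, fail to reject H0 at alpha = 0.1.


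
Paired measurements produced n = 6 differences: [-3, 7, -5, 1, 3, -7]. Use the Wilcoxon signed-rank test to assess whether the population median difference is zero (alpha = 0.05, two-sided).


Step 1: Drop any zero differences (none here) and take |d_i|.
|d| = [3, 7, 5, 1, 3, 7]
Step 2: Midrank |d_i| (ties get averaged ranks).
ranks: |3|->2.5, |7|->5.5, |5|->4, |1|->1, |3|->2.5, |7|->5.5
Step 3: Attach original signs; sum ranks with positive sign and with negative sign.
W+ = 5.5 + 1 + 2.5 = 9
W- = 2.5 + 4 + 5.5 = 12
(Check: W+ + W- = 21 should equal n(n+1)/2 = 21.)
Step 4: Test statistic W = min(W+, W-) = 9.
Step 5: Ties in |d|, so use the tie-corrected normal approximation.
        E[W] = n(n+1)/4 = 6*7/4 = 10.5.
        Tie groups: |d|=3 (t=2), |d|=7 (t=2); sum(t^3 - t) = 12.
        Var[W] = n(n+1)(2n+1)/24 - sum(t^3-t)/48 = 546/24 - 12/48 = 22.5.
        z = (W - E[W]) / sqrt(Var[W]) = (9 - 10.5) / 4.7434 = -0.3162.
        Two-sided p = 2*Phi(z) = 0.751830.
Step 6: alpha = 0.05. fail to reject H0.

W+ = 9, W- = 12, W = min = 9, p = 0.751830, fail to reject H0.


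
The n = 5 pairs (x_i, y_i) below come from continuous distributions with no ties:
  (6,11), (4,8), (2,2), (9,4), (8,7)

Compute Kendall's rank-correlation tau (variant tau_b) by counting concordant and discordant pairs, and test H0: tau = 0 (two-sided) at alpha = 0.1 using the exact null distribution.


Step 1: Enumerate the 10 unordered pairs (i,j) with i<j and classify each by sign(x_j-x_i) * sign(y_j-y_i).
  (1,2):dx=-2,dy=-3->C; (1,3):dx=-4,dy=-9->C; (1,4):dx=+3,dy=-7->D; (1,5):dx=+2,dy=-4->D
  (2,3):dx=-2,dy=-6->C; (2,4):dx=+5,dy=-4->D; (2,5):dx=+4,dy=-1->D; (3,4):dx=+7,dy=+2->C
  (3,5):dx=+6,dy=+5->C; (4,5):dx=-1,dy=+3->D
Step 2: C = 5, D = 5, total pairs = 10.
Step 3: tau = (C - D)/(n(n-1)/2) = (5 - 5)/10 = 0.000000.
Step 4: Exact two-sided p-value (enumerate n! = 120 permutations of y under H0): p = 1.000000.
Step 5: alpha = 0.1. fail to reject H0.

tau_b = 0.0000 (C=5, D=5), p = 1.000000, fail to reject H0.
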